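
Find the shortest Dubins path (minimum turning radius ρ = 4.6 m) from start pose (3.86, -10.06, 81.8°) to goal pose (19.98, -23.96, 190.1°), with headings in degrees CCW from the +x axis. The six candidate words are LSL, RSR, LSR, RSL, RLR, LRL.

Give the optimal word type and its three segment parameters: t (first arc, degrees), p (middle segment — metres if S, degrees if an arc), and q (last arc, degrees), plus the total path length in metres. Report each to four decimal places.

RSR: t = 120.8053°, p = 13.8470 m, q = 130.8947°, L = 34.0548 m

Let ψ = atan2(Δy, Δx) = atan2(-13.90, 16.12) = -40.7706° be the start→goal bearing.
Normalize: d = |goal − start| / ρ = 21.285309/4.6 = 4.627241, α = (θ_start − ψ) mod 360° = 122.5706° = 2.139261 rad, β = (θ_goal − ψ) mod 360° = 230.8706° = 4.029453 rad.
Common terms: sin α = 0.842728, cos α = -0.538339, sin β = -0.775723, cos β = -0.631073, cos(α−β) = -0.313992, d² = 21.411361. Work in radians in the unit-radius frame; every candidate has L = ρ·(t + p + q).
LSL: p² = 2 + d² − 2cos(α−β) + 2d(sin α − sin β) = 39.017277; p = √p² = 6.246381; φ = atan2(cos β − cos α, d + sin α − sin β) = -0.014847 rad; t = (φ − α) mod 2π = 4.129077 rad, q = (β − φ) mod 2π = 4.044299 rad → L = 4.6·(4.129077 + 6.246381 + 4.044299) = 4.6·14.419758 = 66.330887 m
RSR: p² = 2 + d² − 2cos(α−β) + 2d(sin β − sin α) = 9.061415; p = √p² = 3.010218; φ = atan2(cos α − cos β, d − sin α + sin β) = 0.030811 rad; t = (α − φ) mod 2π = 2.108450 rad, q = (φ − β) mod 2π = 2.284544 rad → L = 4.6·(2.108450 + 3.010218 + 2.284544) = 4.6·7.403212 = 34.054776 m
LSR: p² = d² − 2 + 2cos(α−β) + 2d(sin α + sin β) = 19.403476; p = √p² = 4.404938; φ = atan2(−cos α − cos β, d + sin α + sin β) − atan2(−2, p) = 0.670352 rad; t = (φ − α) mod 2π = 4.814276 rad, q = (φ − β) mod 2π = 2.924084 rad → L = 4.6·(4.814276 + 4.404938 + 2.924084) = 4.6·12.143298 = 55.859170 m
RSL: p² = d² − 2 + 2cos(α−β) − 2d(sin α + sin β) = 18.163276; p = √p² = 4.261840; φ = atan2(cos α + cos β, d − sin α − sin β) − atan2(2, p) = -0.689799 rad; t = (α − φ) mod 2π = 2.829061 rad, q = (β − φ) mod 2π = 4.719252 rad → L = 4.6·(2.829061 + 4.261840 + 4.719252) = 4.6·11.810152 = 54.326700 m
RLR: c = (6 − d² + 2cos(α−β) + 2d(sin α − sin β))/8 = -0.132677; p = 2π − arccos c = 4.579320 rad; φ = atan2(cos α − cos β, d − sin α + sin β) = 0.030811 rad; t = (α − φ + p/2) mod 2π = 4.398110 rad, q = (α − β − t + p) mod 2π = 4.574204 rad → L = 4.6·(4.398110 + 4.579320 + 4.574204) = 4.6·13.551633 = 62.337513 m
LRL: c = (6 − d² + 2cos(α−β) − 2d(sin α − sin β))/8 = -3.877160, |c| > 1 → infeasible
Shortest: RSR with L = 34.054776 m ≈ 34.0548 m
Convert RSR to answer units (arcs ×180/π): t = 2.108450·180/π = 120.8053°, p = ρ·p = 4.6·3.010218 = 13.8470 m, q = 2.284544·180/π = 130.8947°, L = 34.0548 m.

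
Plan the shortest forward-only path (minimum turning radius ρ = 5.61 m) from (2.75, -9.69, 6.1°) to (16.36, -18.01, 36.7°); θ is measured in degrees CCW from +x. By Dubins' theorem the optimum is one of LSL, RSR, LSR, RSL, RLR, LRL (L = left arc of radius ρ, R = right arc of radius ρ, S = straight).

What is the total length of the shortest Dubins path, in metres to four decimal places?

Let ψ = atan2(Δy, Δx) = atan2(-8.32, 13.61) = -31.4381° be the start→goal bearing.
Normalize: d = |goal − start| / ρ = 15.951630/5.61 = 2.843428, α = (θ_start − ψ) mod 360° = 37.5381° = 0.655163 rad, β = (θ_goal − ψ) mod 360° = 68.1381° = 1.189234 rad.
Common terms: sin α = 0.609289, cos α = 0.792949, sin β = 0.928084, cos β = 0.372371, cos(α−β) = 0.860742, d² = 8.085082. Work in radians in the unit-radius frame; every candidate has L = ρ·(t + p + q).
LSL: p² = 2 + d² − 2cos(α−β) + 2d(sin α − sin β) = 6.550654; p = √p² = 2.559425; φ = atan2(cos β − cos α, d + sin α − sin β) = -0.165074 rad; t = (φ − α) mod 2π = 5.462949 rad, q = (β − φ) mod 2π = 1.354308 rad → L = 5.61·(5.462949 + 2.559425 + 1.354308) = 5.61·9.376681 = 52.603179 m
RSR: p² = 2 + d² − 2cos(α−β) + 2d(sin β − sin α) = 10.176541; p = √p² = 3.190069; φ = atan2(cos α − cos β, d − sin α + sin β) = 0.132225 rad; t = (α − φ) mod 2π = 0.522938 rad, q = (φ − β) mod 2π = 5.226176 rad → L = 5.61·(0.522938 + 3.190069 + 5.226176) = 5.61·8.939184 = 50.148820 m
LSR: p² = d² − 2 + 2cos(α−β) + 2d(sin α + sin β) = 16.549381; p = √p² = 4.068093; φ = atan2(−cos α − cos β, d + sin α + sin β) − atan2(−2, p) = 0.196944 rad; t = (φ − α) mod 2π = 5.824967 rad, q = (φ − β) mod 2π = 5.290896 rad → L = 5.61·(5.824967 + 4.068093 + 5.290896) = 5.61·15.183955 = 85.181990 m
RSL: p² = d² − 2 + 2cos(α−β) − 2d(sin α + sin β) = -0.936250 < 0 → infeasible
RLR: c = (6 − d² + 2cos(α−β) + 2d(sin α − sin β))/8 = -0.272068; p = 2π − arccos c = 4.436848 rad; φ = atan2(cos α − cos β, d − sin α + sin β) = 0.132225 rad; t = (α − φ + p/2) mod 2π = 2.741362 rad, q = (α − β − t + p) mod 2π = 1.161415 rad → L = 5.61·(2.741362 + 4.436848 + 1.161415) = 5.61·8.339625 = 46.785297 m
LRL: c = (6 − d² + 2cos(α−β) − 2d(sin α − sin β))/8 = 0.181168; p = 2π − arccos c = 4.894563 rad; φ = atan2(cos β − cos α, d + sin α − sin β) = -0.165074 rad; t = (φ − α + p/2) mod 2π = 1.627045 rad, q = (β − α − t + p) mod 2π = 3.801589 rad → L = 5.61·(1.627045 + 4.894563 + 3.801589) = 5.61·10.323197 = 57.913136 m
Shortest: RLR with L = 46.785297 m ≈ 46.7853 m

46.7853 m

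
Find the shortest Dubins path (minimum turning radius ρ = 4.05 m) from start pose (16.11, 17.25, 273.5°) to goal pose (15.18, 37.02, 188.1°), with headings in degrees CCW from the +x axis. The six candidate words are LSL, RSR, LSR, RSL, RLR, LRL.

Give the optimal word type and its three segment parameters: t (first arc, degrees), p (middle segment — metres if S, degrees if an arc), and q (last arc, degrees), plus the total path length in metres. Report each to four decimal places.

Let ψ = atan2(Δy, Δx) = atan2(19.77, -0.93) = 92.6933° be the start→goal bearing.
Normalize: d = |goal − start| / ρ = 19.791862/4.05 = 4.886879, α = (θ_start − ψ) mod 360° = 180.8067° = 3.155673 rad, β = (θ_goal − ψ) mod 360° = 95.4067° = 1.665162 rad.
Common terms: sin α = -0.014080, cos α = -0.999901, sin β = 0.995551, cos β = -0.094225, cos(α−β) = 0.080199, d² = 23.881591. Work in radians in the unit-radius frame; every candidate has L = ρ·(t + p + q).
LSL: p² = 2 + d² − 2cos(α−β) + 2d(sin α − sin β) = 15.853307; p = √p² = 3.981621; φ = atan2(cos β − cos α, d + sin α − sin β) = 0.229473 rad; t = (φ − α) mod 2π = 3.356985 rad, q = (β − φ) mod 2π = 1.435689 rad → L = 4.05·(3.356985 + 3.981621 + 1.435689) = 4.05·8.774295 = 35.535896 m
RSR: p² = 2 + d² − 2cos(α−β) + 2d(sin β − sin α) = 35.589080; p = √p² = 5.965658; φ = atan2(cos α − cos β, d − sin α + sin β) = -0.152404 rad; t = (α − φ) mod 2π = 3.308077 rad, q = (φ − β) mod 2π = 4.465619 rad → L = 4.05·(3.308077 + 5.965658 + 4.465619) = 4.05·13.739355 = 55.644387 m
LSR: p² = d² − 2 + 2cos(α−β) + 2d(sin α + sin β) = 31.634652; p = √p² = 5.624469; φ = atan2(−cos α − cos β, d + sin α + sin β) − atan2(−2, p) = 0.525974 rad; t = (φ − α) mod 2π = 3.653487 rad, q = (φ − β) mod 2π = 5.143998 rad → L = 4.05·(3.653487 + 5.624469 + 5.143998) = 4.05·14.421953 = 58.408911 m
RSL: p² = d² − 2 + 2cos(α−β) − 2d(sin α + sin β) = 12.449327; p = √p² = 3.528360; φ = atan2(cos α + cos β, d − sin α − sin β) − atan2(2, p) = -0.788831 rad; t = (α − φ) mod 2π = 3.944504 rad, q = (β − φ) mod 2π = 2.453992 rad → L = 4.05·(3.944504 + 3.528360 + 2.453992) = 4.05·9.926856 = 40.203769 m
RLR: c = (6 − d² + 2cos(α−β) + 2d(sin α − sin β))/8 = -3.448635, |c| > 1 → infeasible
LRL: c = (6 − d² + 2cos(α−β) − 2d(sin α − sin β))/8 = -0.981663; p = 2π − arccos c = 3.333389 rad; φ = atan2(cos β − cos α, d + sin α − sin β) = 0.229473 rad; t = (φ − α + p/2) mod 2π = 5.023680 rad, q = (β − α − t + p) mod 2π = 3.102384 rad → L = 4.05·(5.023680 + 3.333389 + 3.102384) = 4.05·11.459452 = 46.410783 m
Shortest: LSL with L = 35.535896 m ≈ 35.5359 m
Convert LSL to answer units (arcs ×180/π): t = 3.356985·180/π = 192.3411°, p = ρ·p = 4.05·3.981621 = 16.1256 m, q = 1.435689·180/π = 82.2589°, L = 35.5359 m.

LSL: t = 192.3411°, p = 16.1256 m, q = 82.2589°, L = 35.5359 m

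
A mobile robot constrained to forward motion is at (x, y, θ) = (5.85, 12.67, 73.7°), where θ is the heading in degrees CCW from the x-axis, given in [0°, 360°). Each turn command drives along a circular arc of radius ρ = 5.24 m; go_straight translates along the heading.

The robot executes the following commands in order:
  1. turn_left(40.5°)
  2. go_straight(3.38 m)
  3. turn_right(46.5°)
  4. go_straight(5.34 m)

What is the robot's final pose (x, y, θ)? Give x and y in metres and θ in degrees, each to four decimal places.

set_pose: (x, y, θ) = (5.8500, 12.6700, 73.7000°), ρ = 5.24
turn_left(40.5°): centre at ρ to the left, rotate +40.5° → (5.6001, 16.2887, 114.2000°)
go_straight(3.38): x += 3.38·cos θ, y += 3.38·sin θ → (4.2146, 19.3717, 114.2000°)
turn_right(46.5°): centre at ρ to the right, rotate −46.5° → (4.1460, 23.5080, 67.7000°)
go_straight(5.34): x += 5.34·cos θ, y += 5.34·sin θ → (6.1723, 28.4486, 67.7000°)

(6.1723, 28.4486, 67.7000°)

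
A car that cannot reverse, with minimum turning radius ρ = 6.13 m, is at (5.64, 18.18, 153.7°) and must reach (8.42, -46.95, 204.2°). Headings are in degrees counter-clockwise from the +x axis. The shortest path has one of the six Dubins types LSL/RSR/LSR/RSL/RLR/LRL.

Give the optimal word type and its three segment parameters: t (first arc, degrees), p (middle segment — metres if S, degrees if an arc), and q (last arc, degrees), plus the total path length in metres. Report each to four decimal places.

LSR: t = 132.5513°, p = 52.7187 m, q = 82.0513°, L = 75.6788 m

Let ψ = atan2(Δy, Δx) = atan2(-65.13, 2.78) = -87.5559° be the start→goal bearing.
Normalize: d = |goal − start| / ρ = 65.189304/6.13 = 10.634470, α = (θ_start − ψ) mod 360° = 241.2559° = 4.210709 rad, β = (θ_goal − ψ) mod 360° = 291.7559° = 5.092101 rad.
Common terms: sin α = -0.876776, cos α = -0.480899, sin β = -0.928772, cos β = 0.370653, cos(α−β) = 0.636078, d² = 113.091961. Work in radians in the unit-radius frame; every candidate has L = ρ·(t + p + q).
LSL: p² = 2 + d² − 2cos(α−β) + 2d(sin α − sin β) = 114.925692; p = √p² = 10.720340; φ = atan2(cos β − cos α, d + sin α − sin β) = 0.079517 rad; t = (φ − α) mod 2π = 2.151993 rad, q = (β − φ) mod 2π = 5.012584 rad → L = 6.13·(2.151993 + 10.720340 + 5.012584) = 6.13·17.884917 = 109.634539 m
RSR: p² = 2 + d² − 2cos(α−β) + 2d(sin β − sin α) = 112.713917; p = √p² = 10.616681; φ = atan2(cos α − cos β, d − sin α + sin β) = -0.080295 rad; t = (α − φ) mod 2π = 4.291004 rad, q = (φ − β) mod 2π = 1.110790 rad → L = 6.13·(4.291004 + 10.616681 + 1.110790) = 6.13·16.018475 = 98.193252 m
LSR: p² = d² − 2 + 2cos(α−β) + 2d(sin α + sin β) = 73.962032; p = √p² = 8.600118; φ = atan2(−cos α − cos β, d + sin α + sin β) − atan2(−2, p) = 0.240980 rad; t = (φ − α) mod 2π = 2.313456 rad, q = (φ − β) mod 2π = 1.432065 rad → L = 6.13·(2.313456 + 8.600118 + 1.432065) = 6.13·12.345638 = 75.678763 m
RSL: p² = d² − 2 + 2cos(α−β) − 2d(sin α + sin β) = 150.766203; p = √p² = 12.278689; φ = atan2(cos α + cos β, d − sin α − sin β) − atan2(2, p) = -0.170328 rad; t = (α − φ) mod 2π = 4.381037 rad, q = (β − φ) mod 2π = 5.262429 rad → L = 6.13·(4.381037 + 12.278689 + 5.262429) = 6.13·21.922155 = 134.382809 m
RLR: c = (6 − d² + 2cos(α−β) + 2d(sin α − sin β))/8 = -13.089240, |c| > 1 → infeasible
LRL: c = (6 − d² + 2cos(α−β) − 2d(sin α − sin β))/8 = -13.365712, |c| > 1 → infeasible
Shortest: LSR with L = 75.678763 m ≈ 75.6788 m
Convert LSR to answer units (arcs ×180/π): t = 2.313456·180/π = 132.5513°, p = ρ·p = 6.13·8.600118 = 52.7187 m, q = 1.432065·180/π = 82.0513°, L = 75.6788 m.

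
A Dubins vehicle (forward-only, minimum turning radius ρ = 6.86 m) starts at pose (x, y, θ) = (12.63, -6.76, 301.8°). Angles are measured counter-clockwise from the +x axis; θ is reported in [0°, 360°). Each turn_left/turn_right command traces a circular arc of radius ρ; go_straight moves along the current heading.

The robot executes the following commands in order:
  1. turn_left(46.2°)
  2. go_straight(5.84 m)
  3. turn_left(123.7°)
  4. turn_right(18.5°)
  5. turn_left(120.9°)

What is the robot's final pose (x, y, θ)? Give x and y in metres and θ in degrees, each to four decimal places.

set_pose: (x, y, θ) = (12.6300, -6.7600, 301.8000°), ρ = 6.86
turn_left(46.2°): centre at ρ to the left, rotate +46.2° → (17.0340, -9.8552, 348.0000°)
go_straight(5.84): x += 5.84·cos θ, y += 5.84·sin θ → (22.7464, -11.0694, 348.0000°)
turn_left(123.7°): centre at ρ to the left, rotate +123.7° → (30.5465, -1.8228, 471.7000° ≡ 111.7000°)
turn_right(18.5°): centre at ρ to the right, rotate −18.5° → (30.0710, 0.3307, 93.2000°)
turn_left(120.9°): centre at ρ to the left, rotate +120.9° → (19.3758, 5.6283, 214.1000°)

(19.3758, 5.6283, 214.1000°)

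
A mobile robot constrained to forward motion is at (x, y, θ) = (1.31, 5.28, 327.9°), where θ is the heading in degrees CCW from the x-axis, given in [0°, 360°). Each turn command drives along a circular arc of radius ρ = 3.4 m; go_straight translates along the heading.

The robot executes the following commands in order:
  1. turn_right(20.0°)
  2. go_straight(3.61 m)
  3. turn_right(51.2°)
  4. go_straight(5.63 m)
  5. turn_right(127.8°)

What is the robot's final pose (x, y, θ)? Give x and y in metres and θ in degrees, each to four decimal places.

set_pose: (x, y, θ) = (1.3100, 5.2800, 327.9000°), ρ = 3.4
turn_right(20.0°): centre at ρ to the right, rotate −20.0° → (2.1861, 4.4884, 307.9000°)
go_straight(3.61): x += 3.61·cos θ, y += 3.61·sin θ → (4.4037, 1.6398, 307.9000°)
turn_right(51.2°): centre at ρ to the right, rotate −51.2° → (5.0296, -1.2310, 256.7000°)
go_straight(5.63): x += 5.63·cos θ, y += 5.63·sin θ → (3.7344, -6.7100, 256.7000°)
turn_right(127.8°): centre at ρ to the right, rotate −127.8° → (-2.2204, -8.0629, 128.9000°)

(-2.2204, -8.0629, 128.9000°)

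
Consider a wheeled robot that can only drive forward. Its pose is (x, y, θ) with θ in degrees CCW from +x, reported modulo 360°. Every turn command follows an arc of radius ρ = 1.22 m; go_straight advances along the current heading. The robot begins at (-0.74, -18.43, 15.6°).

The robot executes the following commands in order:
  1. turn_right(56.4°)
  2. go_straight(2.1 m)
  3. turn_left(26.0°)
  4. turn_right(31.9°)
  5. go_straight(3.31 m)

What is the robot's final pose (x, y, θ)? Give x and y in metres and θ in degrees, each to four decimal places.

set_pose: (x, y, θ) = (-0.7400, -18.4300, 15.6000°), ρ = 1.22
turn_right(56.4°): centre at ρ to the right, rotate −56.4° → (0.3853, -18.6815, -40.8000° ≡ 319.2000°)
go_straight(2.1): x += 2.1·cos θ, y += 2.1·sin θ → (1.9749, -20.0537, 319.2000°)
turn_left(26.0°): centre at ρ to the left, rotate +26.0° → (2.4605, -20.3097, 345.2000°)
turn_right(31.9°): centre at ρ to the right, rotate −31.9° → (3.0367, -20.6525, 313.3000°)
go_straight(3.31): x += 3.31·cos θ, y += 3.31·sin θ → (5.3068, -23.0615, 313.3000°)

(5.3068, -23.0615, 313.3000°)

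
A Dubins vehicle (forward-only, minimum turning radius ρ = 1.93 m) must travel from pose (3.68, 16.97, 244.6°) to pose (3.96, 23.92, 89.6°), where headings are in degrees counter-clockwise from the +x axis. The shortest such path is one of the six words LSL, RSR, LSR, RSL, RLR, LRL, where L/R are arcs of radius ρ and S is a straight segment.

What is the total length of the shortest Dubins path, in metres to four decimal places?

12.6493 m

Let ψ = atan2(Δy, Δx) = atan2(6.95, 0.28) = 87.6929° be the start→goal bearing.
Normalize: d = |goal − start| / ρ = 6.955638/1.93 = 3.603958, α = (θ_start − ψ) mod 360° = 156.9071° = 2.738545 rad, β = (θ_goal − ψ) mod 360° = 1.9071° = 0.033285 rad.
Common terms: sin α = 0.392224, cos α = -0.919870, sin β = 0.033279, cos β = 0.999446, cos(α−β) = -0.906308, d² = 12.988510. Work in radians in the unit-radius frame; every candidate has L = ρ·(t + p + q).
LSL: p² = 2 + d² − 2cos(α−β) + 2d(sin α − sin β) = 19.388371; p = √p² = 4.403223; φ = atan2(cos β − cos α, d + sin α − sin β) = 0.451026 rad; t = (φ − α) mod 2π = 3.995666 rad, q = (β − φ) mod 2π = 5.865444 rad → L = 1.93·(3.995666 + 4.403223 + 5.865444) = 1.93·14.264333 = 27.530163 m
RSR: p² = 2 + d² − 2cos(α−β) + 2d(sin β − sin α) = 14.213880; p = √p² = 3.770130; φ = atan2(cos α − cos β, d − sin α + sin β) = -0.534121 rad; t = (α − φ) mod 2π = 3.272666 rad, q = (φ − β) mod 2π = 5.715779 rad → L = 1.93·(3.272666 + 3.770130 + 5.715779) = 1.93·12.758576 = 24.624051 m
LSR: p² = d² − 2 + 2cos(α−β) + 2d(sin α + sin β) = 12.242877; p = √p² = 3.498982; φ = atan2(−cos α − cos β, d + sin α + sin β) − atan2(−2, p) = 0.499525 rad; t = (φ − α) mod 2π = 4.044166 rad, q = (φ − β) mod 2π = 0.466241 rad → L = 1.93·(4.044166 + 3.498982 + 0.466241) = 1.93·8.009389 = 15.458120 m
RSL: p² = d² − 2 + 2cos(α−β) − 2d(sin α + sin β) = 6.108911; p = √p² = 2.471621; φ = atan2(cos α + cos β, d − sin α − sin β) − atan2(2, p) = -0.655286 rad; t = (α − φ) mod 2π = 3.393831 rad, q = (β − φ) mod 2π = 0.688571 rad → L = 1.93·(3.393831 + 2.471621 + 0.688571) = 1.93·6.554023 = 12.649264 m
RLR: c = (6 − d² + 2cos(α−β) + 2d(sin α − sin β))/8 = -0.776735; p = 2π − arccos c = 3.822924 rad; φ = atan2(cos α − cos β, d − sin α + sin β) = -0.534121 rad; t = (α − φ + p/2) mod 2π = 5.184128 rad, q = (α − β − t + p) mod 2π = 1.344056 rad → L = 1.93·(5.184128 + 3.822924 + 1.344056) = 1.93·10.351108 = 19.977639 m
LRL: c = (6 − d² + 2cos(α−β) − 2d(sin α − sin β))/8 = -1.423546, |c| > 1 → infeasible
Shortest: RSL with L = 12.649264 m ≈ 12.6493 m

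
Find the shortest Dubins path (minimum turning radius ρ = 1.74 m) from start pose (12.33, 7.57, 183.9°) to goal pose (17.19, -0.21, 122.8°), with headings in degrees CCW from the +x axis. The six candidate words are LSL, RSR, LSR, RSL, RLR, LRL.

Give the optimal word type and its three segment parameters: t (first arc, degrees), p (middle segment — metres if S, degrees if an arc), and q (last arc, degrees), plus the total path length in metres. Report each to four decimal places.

Let ψ = atan2(Δy, Δx) = atan2(-7.78, 4.86) = -58.0079° be the start→goal bearing.
Normalize: d = |goal − start| / ρ = 9.173222/1.74 = 5.271967, α = (θ_start − ψ) mod 360° = 241.9079° = 4.222089 rad, β = (θ_goal − ψ) mod 360° = 180.8079° = 3.155692 rad.
Common terms: sin α = -0.882191, cos α = -0.470891, sin β = -0.014099, cos β = -0.999901, cos(α−β) = 0.483282, d² = 27.793632. Work in radians in the unit-radius frame; every candidate has L = ρ·(t + p + q).
LSL: p² = 2 + d² − 2cos(α−β) + 2d(sin α − sin β) = 19.673962; p = √p² = 4.435534; φ = atan2(cos β − cos α, d + sin α − sin β) = -0.119551 rad; t = (φ − α) mod 2π = 1.941546 rad, q = (β − φ) mod 2π = 3.275243 rad → L = 1.74·(1.941546 + 4.435534 + 3.275243) = 1.74·9.652323 = 16.795042 m
RSR: p² = 2 + d² − 2cos(α−β) + 2d(sin β − sin α) = 37.980173; p = √p² = 6.162806; φ = atan2(cos α − cos β, d − sin α + sin β) = 0.085945 rad; t = (α − φ) mod 2π = 4.136144 rad, q = (φ − β) mod 2π = 3.213438 rad → L = 1.74·(4.136144 + 6.162806 + 3.213438) = 1.74·13.512387 = 23.511553 m
LSR: p² = d² − 2 + 2cos(α−β) + 2d(sin α + sin β) = 17.309767; p = √p² = 4.160501; φ = atan2(−cos α − cos β, d + sin α + sin β) − atan2(−2, p) = 0.772363 rad; t = (φ − α) mod 2π = 2.833459 rad, q = (φ − β) mod 2π = 3.899855 rad → L = 1.74·(2.833459 + 4.160501 + 3.899855) = 1.74·10.893815 = 18.955239 m
RSL: p² = d² − 2 + 2cos(α−β) − 2d(sin α + sin β) = 36.210627; p = √p² = 6.017527; φ = atan2(cos α + cos β, d − sin α − sin β) − atan2(2, p) = -0.554951 rad; t = (α − φ) mod 2π = 4.777039 rad, q = (β − φ) mod 2π = 3.710643 rad → L = 1.74·(4.777039 + 6.017527 + 3.710643) = 1.74·14.505209 = 25.239064 m
RLR: c = (6 − d² + 2cos(α−β) + 2d(sin α − sin β))/8 = -3.747522, |c| > 1 → infeasible
LRL: c = (6 − d² + 2cos(α−β) − 2d(sin α − sin β))/8 = -1.459245, |c| > 1 → infeasible
Shortest: LSL with L = 16.795042 m ≈ 16.7950 m
Convert LSL to answer units (arcs ×180/π): t = 1.941546·180/π = 111.2424°, p = ρ·p = 1.74·4.435534 = 7.7178 m, q = 3.275243·180/π = 187.6576°, L = 16.7950 m.

LSL: t = 111.2424°, p = 7.7178 m, q = 187.6576°, L = 16.7950 m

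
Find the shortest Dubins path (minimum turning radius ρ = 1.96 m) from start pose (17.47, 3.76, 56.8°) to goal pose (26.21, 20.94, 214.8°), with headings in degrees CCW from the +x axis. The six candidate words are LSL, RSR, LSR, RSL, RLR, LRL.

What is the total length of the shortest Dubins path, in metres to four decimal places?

Let ψ = atan2(Δy, Δx) = atan2(17.18, 8.74) = 63.0361° be the start→goal bearing.
Normalize: d = |goal − start| / ρ = 19.275373/1.96 = 9.834374, α = (θ_start − ψ) mod 360° = 353.7639° = 6.174344 rad, β = (θ_goal − ψ) mod 360° = 151.7639° = 2.648779 rad.
Common terms: sin α = -0.108626, cos α = 0.994083, sin β = 0.473107, cos β = -0.881005, cos(α−β) = -0.927184, d² = 96.714910. Work in radians in the unit-radius frame; every candidate has L = ρ·(t + p + q).
LSL: p² = 2 + d² − 2cos(α−β) + 2d(sin α − sin β) = 89.127316; p = √p² = 9.440726; φ = atan2(cos β − cos α, d + sin α − sin β) = -0.199947 rad; t = (φ − α) mod 2π = 6.192080 rad, q = (β − φ) mod 2π = 2.848725 rad → L = 1.96·(6.192080 + 9.440726 + 2.848725) = 1.96·18.481532 = 36.223803 m
RSR: p² = 2 + d² − 2cos(α−β) + 2d(sin β − sin α) = 112.011240; p = √p² = 10.583536; φ = atan2(cos α − cos β, d − sin α + sin β) = 0.178110 rad; t = (α − φ) mod 2π = 5.996234 rad, q = (φ − β) mod 2π = 3.812517 rad → L = 1.96·(5.996234 + 10.583536 + 3.812517) = 1.96·20.392287 = 39.968882 m
LSR: p² = d² − 2 + 2cos(α−β) + 2d(sin α + sin β) = 100.029411; p = √p² = 10.001470; φ = atan2(−cos α − cos β, d + sin α + sin β) − atan2(−2, p) = 0.186280 rad; t = (φ − α) mod 2π = 0.295122 rad, q = (φ − β) mod 2π = 3.820687 rad → L = 1.96·(0.295122 + 10.001470 + 3.820687) = 1.96·14.117279 = 27.669867 m
RSL: p² = d² − 2 + 2cos(α−β) − 2d(sin α + sin β) = 85.691675; p = √p² = 9.256980; φ = atan2(cos α + cos β, d − sin α − sin β) − atan2(2, p) = -0.200842 rad; t = (α − φ) mod 2π = 0.092001 rad, q = (β − φ) mod 2π = 2.849621 rad → L = 1.96·(0.092001 + 9.256980 + 2.849621) = 1.96·12.198602 = 23.909261 m
RLR: c = (6 − d² + 2cos(α−β) + 2d(sin α − sin β))/8 = -13.001405, |c| > 1 → infeasible
LRL: c = (6 − d² + 2cos(α−β) − 2d(sin α − sin β))/8 = -10.140915, |c| > 1 → infeasible
Shortest: RSL with L = 23.909261 m ≈ 23.9093 m

23.9093 m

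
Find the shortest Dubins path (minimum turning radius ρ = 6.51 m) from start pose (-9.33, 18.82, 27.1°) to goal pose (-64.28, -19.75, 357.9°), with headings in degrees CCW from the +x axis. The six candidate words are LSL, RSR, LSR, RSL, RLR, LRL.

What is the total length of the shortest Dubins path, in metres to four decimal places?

Let ψ = atan2(Δy, Δx) = atan2(-38.57, -54.95) = -144.9346° be the start→goal bearing.
Normalize: d = |goal − start| / ρ = 67.135292/6.51 = 10.312641, α = (θ_start − ψ) mod 360° = 172.0346° = 3.002570 rad, β = (θ_goal − ψ) mod 360° = 142.8346° = 2.492933 rad.
Common terms: sin α = 0.138576, cos α = -0.990352, sin β = 0.604118, cos β = -0.796895, cos(α−β) = 0.872922, d² = 106.350561. Work in radians in the unit-radius frame; every candidate has L = ρ·(t + p + q).
LSL: p² = 2 + d² − 2cos(α−β) + 2d(sin α − sin β) = 97.002765; p = √p² = 9.848998; φ = atan2(cos β − cos α, d + sin α − sin β) = 0.019644 rad; t = (φ − α) mod 2π = 3.300259 rad, q = (β − φ) mod 2π = 2.473290 rad → L = 6.51·(3.300259 + 9.848998 + 2.473290) = 6.51·15.622547 = 101.702783 m
RSR: p² = 2 + d² − 2cos(α−β) + 2d(sin β − sin α) = 116.206668; p = √p² = 10.779920; φ = atan2(cos α − cos β, d − sin α + sin β) = -0.017947 rad; t = (α − φ) mod 2π = 3.020517 rad, q = (φ − β) mod 2π = 3.772305 rad → L = 6.51·(3.020517 + 10.779920 + 3.772305) = 6.51·17.572741 = 114.398545 m
LSR: p² = d² − 2 + 2cos(α−β) + 2d(sin α + sin β) = 121.414679; p = √p² = 11.018833; φ = atan2(−cos α − cos β, d + sin α + sin β) − atan2(−2, p) = 0.339830 rad; t = (φ − α) mod 2π = 3.620445 rad, q = (φ − β) mod 2π = 4.130082 rad → L = 6.51·(3.620445 + 11.018833 + 4.130082) = 6.51·18.769360 = 122.188532 m
RSL: p² = d² − 2 + 2cos(α−β) − 2d(sin α + sin β) = 90.778131; p = √p² = 9.527756; φ = atan2(cos α + cos β, d − sin α − sin β) − atan2(2, p) = -0.391538 rad; t = (α − φ) mod 2π = 3.394108 rad, q = (β − φ) mod 2π = 2.884472 rad → L = 6.51·(3.394108 + 9.527756 + 2.884472) = 6.51·15.806335 = 102.899242 m
RLR: c = (6 − d² + 2cos(α−β) + 2d(sin α − sin β))/8 = -13.525834, |c| > 1 → infeasible
LRL: c = (6 − d² + 2cos(α−β) − 2d(sin α − sin β))/8 = -11.125346, |c| > 1 → infeasible
Shortest: LSL with L = 101.702783 m ≈ 101.7028 m

101.7028 m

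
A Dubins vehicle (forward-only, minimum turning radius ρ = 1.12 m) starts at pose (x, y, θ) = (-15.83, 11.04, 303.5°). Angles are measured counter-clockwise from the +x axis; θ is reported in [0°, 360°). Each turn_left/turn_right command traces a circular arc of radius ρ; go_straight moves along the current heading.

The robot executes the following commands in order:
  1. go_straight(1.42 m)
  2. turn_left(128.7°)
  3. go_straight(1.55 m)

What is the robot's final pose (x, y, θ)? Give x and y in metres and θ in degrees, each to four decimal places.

(-12.5721, 11.6075, 72.2000°)

set_pose: (x, y, θ) = (-15.8300, 11.0400, 303.5000°), ρ = 1.12
go_straight(1.42): x += 1.42·cos θ, y += 1.42·sin θ → (-15.0462, 9.8559, 303.5000°)
turn_left(128.7°): centre at ρ to the left, rotate +128.7° → (-13.0459, 10.1317, 432.2000° ≡ 72.2000°)
go_straight(1.55): x += 1.55·cos θ, y += 1.55·sin θ → (-12.5721, 11.6075, 72.2000°)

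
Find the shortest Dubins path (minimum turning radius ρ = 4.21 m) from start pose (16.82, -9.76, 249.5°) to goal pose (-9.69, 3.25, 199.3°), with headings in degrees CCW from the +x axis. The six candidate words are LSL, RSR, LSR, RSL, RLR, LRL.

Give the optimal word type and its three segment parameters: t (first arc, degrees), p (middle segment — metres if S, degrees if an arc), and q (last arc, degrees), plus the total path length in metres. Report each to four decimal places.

RSL: t = 111.1447°, p = 20.8489 m, q = 60.9447°, L = 33.4938 m

Let ψ = atan2(Δy, Δx) = atan2(13.01, -26.51) = 153.8601° be the start→goal bearing.
Normalize: d = |goal − start| / ρ = 29.530327/4.21 = 7.014329, α = (θ_start − ψ) mod 360° = 95.6399° = 1.669231 rad, β = (θ_goal − ψ) mod 360° = 45.4399° = 0.793075 rad.
Common terms: sin α = 0.995159, cos α = -0.098275, sin β = 0.712515, cos β = 0.701657, cos(α−β) = 0.640110, d² = 49.200817. Work in radians in the unit-radius frame; every candidate has L = ρ·(t + p + q).
LSL: p² = 2 + d² − 2cos(α−β) + 2d(sin α − sin β) = 53.885724; p = √p² = 7.340690; φ = atan2(cos β − cos α, d + sin α − sin β) = 0.109189 rad; t = (φ − α) mod 2π = 4.723144 rad, q = (β − φ) mod 2π = 0.683886 rad → L = 4.21·(4.723144 + 7.340690 + 0.683886) = 4.21·12.747720 = 53.667900 m
RSR: p² = 2 + d² − 2cos(α−β) + 2d(sin β − sin α) = 45.955471; p = √p² = 6.779046; φ = atan2(cos α − cos β, d − sin α + sin β) = -0.118276 rad; t = (α − φ) mod 2π = 1.787507 rad, q = (φ − β) mod 2π = 5.371834 rad → L = 4.21·(1.787507 + 6.779046 + 5.371834) = 4.21·13.938387 = 58.680610 m
LSR: p² = d² − 2 + 2cos(α−β) + 2d(sin α + sin β) = 72.437409; p = √p² = 8.511017; φ = atan2(−cos α − cos β, d + sin α + sin β) − atan2(−2, p) = 0.161733 rad; t = (φ − α) mod 2π = 4.775687 rad, q = (φ − β) mod 2π = 5.651843 rad → L = 4.21·(4.775687 + 8.511017 + 5.651843) = 4.21·18.938547 = 79.731283 m
RSL: p² = d² − 2 + 2cos(α−β) − 2d(sin α + sin β) = 24.524664; p = √p² = 4.952238; φ = atan2(cos α + cos β, d − sin α − sin β) − atan2(2, p) = -0.270611 rad; t = (α − φ) mod 2π = 1.939842 rad, q = (β − φ) mod 2π = 1.063686 rad → L = 4.21·(1.939842 + 4.952238 + 1.063686) = 4.21·7.955766 = 33.493777 m
RLR: c = (6 − d² + 2cos(α−β) + 2d(sin α − sin β))/8 = -4.744434, |c| > 1 → infeasible
LRL: c = (6 − d² + 2cos(α−β) − 2d(sin α − sin β))/8 = -5.735715, |c| > 1 → infeasible
Shortest: RSL with L = 33.493777 m ≈ 33.4938 m
Convert RSL to answer units (arcs ×180/π): t = 1.939842·180/π = 111.1447°, p = ρ·p = 4.21·4.952238 = 20.8489 m, q = 1.063686·180/π = 60.9447°, L = 33.4938 m.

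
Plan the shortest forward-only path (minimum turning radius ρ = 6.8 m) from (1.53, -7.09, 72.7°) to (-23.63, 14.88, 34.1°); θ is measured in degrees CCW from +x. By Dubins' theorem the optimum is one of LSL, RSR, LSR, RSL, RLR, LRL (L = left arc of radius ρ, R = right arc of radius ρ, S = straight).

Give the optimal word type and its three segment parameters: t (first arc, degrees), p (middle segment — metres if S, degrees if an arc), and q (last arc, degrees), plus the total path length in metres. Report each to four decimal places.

LSR: t = 104.5950°, p = 15.5144 m, q = 143.1950°, L = 44.9227 m

Let ψ = atan2(Δy, Δx) = atan2(21.97, -25.16) = 138.8722° be the start→goal bearing.
Normalize: d = |goal − start| / ρ = 33.402193/6.8 = 4.912087, α = (θ_start − ψ) mod 360° = 293.8278° = 5.128263 rad, β = (θ_goal − ψ) mod 360° = 255.2278° = 4.454566 rad.
Common terms: sin α = -0.914764, cos α = 0.403990, sin β = -0.966947, cos β = -0.254976, cos(α−β) = 0.781520, d² = 24.128601. Work in radians in the unit-radius frame; every candidate has L = ρ·(t + p + q).
LSL: p² = 2 + d² − 2cos(α−β) + 2d(sin α − sin β) = 25.078223; p = √p² = 5.007816; φ = atan2(cos β − cos α, d + sin α − sin β) = -0.131970 rad; t = (φ − α) mod 2π = 1.022952 rad, q = (β − φ) mod 2π = 4.586536 rad → L = 6.8·(1.022952 + 5.007816 + 4.586536) = 6.8·10.617304 = 72.197670 m
RSR: p² = 2 + d² − 2cos(α−β) + 2d(sin β − sin α) = 24.052897; p = √p² = 4.904375; φ = atan2(cos α − cos β, d − sin α + sin β) = 0.134770 rad; t = (α − φ) mod 2π = 4.993493 rad, q = (φ − β) mod 2π = 1.963390 rad → L = 6.8·(4.993493 + 4.904375 + 1.963390) = 6.8·11.861258 = 80.656552 m
LSR: p² = d² − 2 + 2cos(α−β) + 2d(sin α + sin β) = 5.205386; p = √p² = 2.281531; φ = atan2(−cos α − cos β, d + sin α + sin β) − atan2(−2, p) = 0.670604 rad; t = (φ − α) mod 2π = 1.825526 rad, q = (φ − β) mod 2π = 2.499223 rad → L = 6.8·(1.825526 + 2.281531 + 2.499223) = 6.8·6.606281 = 44.922711 m
RSL: p² = d² − 2 + 2cos(α−β) − 2d(sin α + sin β) = 42.177898; p = √p² = 6.494451; φ = atan2(cos α + cos β, d − sin α − sin β) − atan2(2, p) = -0.276809 rad; t = (α − φ) mod 2π = 5.405072 rad, q = (β − φ) mod 2π = 4.731375 rad → L = 6.8·(5.405072 + 6.494451 + 4.731375) = 6.8·16.630898 = 113.090107 m
RLR: c = (6 − d² + 2cos(α−β) + 2d(sin α − sin β))/8 = -2.006612, |c| > 1 → infeasible
LRL: c = (6 − d² + 2cos(α−β) − 2d(sin α − sin β))/8 = -2.134778, |c| > 1 → infeasible
Shortest: LSR with L = 44.922711 m ≈ 44.9227 m
Convert LSR to answer units (arcs ×180/π): t = 1.825526·180/π = 104.5950°, p = ρ·p = 6.8·2.281531 = 15.5144 m, q = 2.499223·180/π = 143.1950°, L = 44.9227 m.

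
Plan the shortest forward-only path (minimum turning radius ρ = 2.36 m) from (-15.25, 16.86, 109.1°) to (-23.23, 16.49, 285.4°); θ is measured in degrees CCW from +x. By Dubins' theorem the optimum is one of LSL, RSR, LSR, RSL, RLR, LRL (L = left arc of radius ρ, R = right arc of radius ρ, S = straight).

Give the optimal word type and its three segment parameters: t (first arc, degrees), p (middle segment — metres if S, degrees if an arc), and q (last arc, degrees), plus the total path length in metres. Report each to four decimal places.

Let ψ = atan2(Δy, Δx) = atan2(-0.37, -7.98) = -177.3453° be the start→goal bearing.
Normalize: d = |goal − start| / ρ = 7.988573/2.36 = 3.384989, α = (θ_start − ψ) mod 360° = 286.4453° = 4.999414 rad, β = (θ_goal − ψ) mod 360° = 102.7453° = 1.793244 rad.
Common terms: sin α = -0.959090, cos α = 0.283100, sin β = 0.975360, cos β = -0.220618, cos(α−β) = -0.997916, d² = 11.458148. Work in radians in the unit-radius frame; every candidate has L = ρ·(t + p + q).
LSL: p² = 2 + d² − 2cos(α−β) + 2d(sin α − sin β) = 2.357793; p = √p² = 1.535511; φ = atan2(cos β − cos α, d + sin α − sin β) = -0.334234 rad; t = (φ − α) mod 2π = 0.949537 rad, q = (β − φ) mod 2π = 2.127479 rad → L = 2.36·(0.949537 + 1.535511 + 2.127479) = 2.36·4.612526 = 10.885561 m
RSR: p² = 2 + d² − 2cos(α−β) + 2d(sin β − sin α) = 28.550166; p = √p² = 5.343235; φ = atan2(cos α − cos β, d − sin α + sin β) = 0.094412 rad; t = (α − φ) mod 2π = 4.905002 rad, q = (φ − β) mod 2π = 4.584353 rad → L = 2.36·(4.905002 + 5.343235 + 4.584353) = 2.36·14.832591 = 35.004914 m
LSR: p² = d² − 2 + 2cos(α−β) + 2d(sin α + sin β) = 7.572464; p = √p² = 2.751811; φ = atan2(−cos α − cos β, d + sin α + sin β) − atan2(−2, p) = 0.610115 rad; t = (φ − α) mod 2π = 1.893886 rad, q = (φ − β) mod 2π = 5.100056 rad → L = 2.36·(1.893886 + 2.751811 + 5.100056) = 2.36·9.745753 = 22.999977 m
RSL: p² = d² − 2 + 2cos(α−β) − 2d(sin α + sin β) = 7.352169; p = √p² = 2.711488; φ = atan2(cos α + cos β, d − sin α − sin β) − atan2(2, p) = -0.616974 rad; t = (α − φ) mod 2π = 5.616388 rad, q = (β − φ) mod 2π = 2.410218 rad → L = 2.36·(5.616388 + 2.711488 + 2.410218) = 2.36·10.738094 = 25.341902 m
RLR: c = (6 − d² + 2cos(α−β) + 2d(sin α − sin β))/8 = -2.568771, |c| > 1 → infeasible
LRL: c = (6 − d² + 2cos(α−β) − 2d(sin α − sin β))/8 = 0.705276; p = 2π − arccos c = 5.495201 rad; φ = atan2(cos β − cos α, d + sin α − sin β) = -0.334234 rad; t = (φ − α + p/2) mod 2π = 3.697137 rad, q = (β − α − t + p) mod 2π = 4.875079 rad → L = 2.36·(3.697137 + 5.495201 + 4.875079) = 2.36·14.067418 = 33.199106 m
Shortest: LSL with L = 10.885561 m ≈ 10.8856 m
Convert LSL to answer units (arcs ×180/π): t = 0.949537·180/π = 54.4044°, p = ρ·p = 2.36·1.535511 = 3.6238 m, q = 2.127479·180/π = 121.8956°, L = 10.8856 m.

LSL: t = 54.4044°, p = 3.6238 m, q = 121.8956°, L = 10.8856 m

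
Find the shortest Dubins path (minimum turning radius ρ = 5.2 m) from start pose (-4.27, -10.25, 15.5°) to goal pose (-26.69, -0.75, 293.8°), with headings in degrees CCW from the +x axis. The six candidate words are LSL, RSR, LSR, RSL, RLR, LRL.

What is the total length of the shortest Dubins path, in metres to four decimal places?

42.8131 m

Let ψ = atan2(Δy, Δx) = atan2(9.50, -22.42) = 157.0362° be the start→goal bearing.
Normalize: d = |goal − start| / ρ = 24.349669/5.2 = 4.682629, α = (θ_start − ψ) mod 360° = 218.4638° = 3.812912 rad, β = (θ_goal − ψ) mod 360° = 136.7638° = 2.386978 rad.
Common terms: sin α = -0.622020, cos α = -0.783002, sin β = 0.685008, cos β = -0.728536, cos(α−β) = 0.144356, d² = 21.927012. Work in radians in the unit-radius frame; every candidate has L = ρ·(t + p + q).
LSL: p² = 2 + d² − 2cos(α−β) + 2d(sin α − sin β) = 11.397650; p = √p² = 3.376041; φ = atan2(cos β − cos α, d + sin α − sin β) = 0.016134 rad; t = (φ − α) mod 2π = 2.486407 rad, q = (β − φ) mod 2π = 2.370844 rad → L = 5.2·(2.486407 + 3.376041 + 2.370844) = 5.2·8.233292 = 42.813118 m
RSR: p² = 2 + d² − 2cos(α−β) + 2d(sin β − sin α) = 35.878949; p = √p² = 5.989904; φ = atan2(cos α − cos β, d − sin α + sin β) = -0.009093 rad; t = (α − φ) mod 2π = 3.822005 rad, q = (φ − β) mod 2π = 3.887114 rad → L = 5.2·(3.822005 + 5.989904 + 3.887114) = 5.2·13.699023 = 71.234921 m
LSR: p² = d² − 2 + 2cos(α−β) + 2d(sin α + sin β) = 20.805625; p = √p² = 4.561318; φ = atan2(−cos α − cos β, d + sin α + sin β) − atan2(−2, p) = 0.721577 rad; t = (φ − α) mod 2π = 3.191850 rad, q = (φ − β) mod 2π = 4.617784 rad → L = 5.2·(3.191850 + 4.561318 + 4.617784) = 5.2·12.370953 = 64.328953 m
RSL: p² = d² − 2 + 2cos(α−β) − 2d(sin α + sin β) = 19.625824; p = √p² = 4.430104; φ = atan2(cos α + cos β, d − sin α − sin β) − atan2(2, p) = -0.740283 rad; t = (α − φ) mod 2π = 4.553195 rad, q = (β − φ) mod 2π = 3.127261 rad → L = 5.2·(4.553195 + 4.430104 + 3.127261) = 5.2·12.110561 = 62.974917 m
RLR: c = (6 − d² + 2cos(α−β) + 2d(sin α − sin β))/8 = -3.484869, |c| > 1 → infeasible
LRL: c = (6 − d² + 2cos(α−β) − 2d(sin α − sin β))/8 = -0.424706; p = 2π − arccos c = 4.273752 rad; φ = atan2(cos β − cos α, d + sin α − sin β) = 0.016134 rad; t = (φ − α + p/2) mod 2π = 4.623283 rad, q = (β − α − t + p) mod 2π = 4.507720 rad → L = 5.2·(4.623283 + 4.273752 + 4.507720) = 5.2·13.404755 = 69.704724 m
Shortest: LSL with L = 42.813118 m ≈ 42.8131 m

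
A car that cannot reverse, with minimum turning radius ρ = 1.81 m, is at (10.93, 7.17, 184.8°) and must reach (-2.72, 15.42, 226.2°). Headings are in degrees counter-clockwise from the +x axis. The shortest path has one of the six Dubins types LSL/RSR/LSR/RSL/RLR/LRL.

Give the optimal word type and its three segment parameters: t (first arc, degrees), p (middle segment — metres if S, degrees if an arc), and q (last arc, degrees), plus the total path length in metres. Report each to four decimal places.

Let ψ = atan2(Δy, Δx) = atan2(8.25, -13.65) = 148.8514° be the start→goal bearing.
Normalize: d = |goal − start| / ρ = 15.949451/1.81 = 8.811852, α = (θ_start − ψ) mod 360° = 35.9486° = 0.627421 rad, β = (θ_goal − ψ) mod 360° = 77.3486° = 1.349987 rad.
Common terms: sin α = 0.587059, cos α = 0.809544, sin β = 0.975721, cos β = 0.219019, cos(α−β) = 0.750111, d² = 77.648729. Work in radians in the unit-radius frame; every candidate has L = ρ·(t + p + q).
LSL: p² = 2 + d² − 2cos(α−β) + 2d(sin α − sin β) = 71.298849; p = √p² = 8.443865; φ = atan2(cos β − cos α, d + sin α − sin β) = -0.069993 rad; t = (φ − α) mod 2π = 5.585772 rad, q = (β − φ) mod 2π = 1.419980 rad → L = 1.81·(5.585772 + 8.443865 + 1.419980) = 1.81·15.449616 = 27.963805 m
RSR: p² = 2 + d² − 2cos(α−β) + 2d(sin β − sin α) = 84.998164; p = √p² = 9.219445; φ = atan2(cos α − cos β, d − sin α + sin β) = 0.064096 rad; t = (α − φ) mod 2π = 0.563325 rad, q = (φ − β) mod 2π = 4.997294 rad → L = 1.81·(0.563325 + 9.219445 + 4.997294) = 1.81·14.780064 = 26.751916 m
LSR: p² = d² − 2 + 2cos(α−β) + 2d(sin α + sin β) = 104.690914; p = √p² = 10.231858; φ = atan2(−cos α − cos β, d + sin α + sin β) − atan2(−2, p) = 0.094215 rad; t = (φ − α) mod 2π = 5.749979 rad, q = (φ − β) mod 2π = 5.027413 rad → L = 1.81·(5.749979 + 10.231858 + 5.027413) = 1.81·21.009250 = 38.026742 m
RSL: p² = d² − 2 + 2cos(α−β) − 2d(sin α + sin β) = 49.606987; p = √p² = 7.043223; φ = atan2(cos α + cos β, d − sin α − sin β) − atan2(2, p) = -0.135730 rad; t = (α − φ) mod 2π = 0.763151 rad, q = (β − φ) mod 2π = 1.485717 rad → L = 1.81·(0.763151 + 7.043223 + 1.485717) = 1.81·9.292091 = 16.818684 m
RLR: c = (6 − d² + 2cos(α−β) + 2d(sin α − sin β))/8 = -9.624770, |c| > 1 → infeasible
LRL: c = (6 − d² + 2cos(α−β) − 2d(sin α − sin β))/8 = -7.912356, |c| > 1 → infeasible
Shortest: RSL with L = 16.818684 m ≈ 16.8187 m
Convert RSL to answer units (arcs ×180/π): t = 0.763151·180/π = 43.7253°, p = ρ·p = 1.81·7.043223 = 12.7482 m, q = 1.485717·180/π = 85.1253°, L = 16.8187 m.

RSL: t = 43.7253°, p = 12.7482 m, q = 85.1253°, L = 16.8187 m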